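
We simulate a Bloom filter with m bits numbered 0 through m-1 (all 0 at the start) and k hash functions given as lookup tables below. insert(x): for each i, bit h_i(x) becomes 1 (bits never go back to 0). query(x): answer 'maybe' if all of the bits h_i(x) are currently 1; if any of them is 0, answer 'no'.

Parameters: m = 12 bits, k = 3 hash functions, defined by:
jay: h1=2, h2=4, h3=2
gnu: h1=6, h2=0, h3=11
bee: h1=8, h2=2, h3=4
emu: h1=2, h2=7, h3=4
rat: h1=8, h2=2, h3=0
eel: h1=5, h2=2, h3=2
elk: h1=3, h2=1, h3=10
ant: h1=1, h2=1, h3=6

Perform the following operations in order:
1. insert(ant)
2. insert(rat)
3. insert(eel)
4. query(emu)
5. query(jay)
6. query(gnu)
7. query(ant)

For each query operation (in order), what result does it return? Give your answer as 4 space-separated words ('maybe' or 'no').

Start: bits=000000000000
Op 1: insert ant -> sets bits 1 6 -> bits=010000100000
Op 2: insert rat -> sets bits 0 2 8 -> bits=111000101000
Op 3: insert eel -> sets bits 2 5 -> bits=111001101000
Op 4: query emu -> checks bit2=1, bit4=0, bit7=0 (has a 0) -> no
Op 5: query jay -> checks bit2=1, bit4=0 (has a 0) -> no
Op 6: query gnu -> checks bit0=1, bit6=1, bit11=0 (has a 0) -> no
Op 7: query ant -> checks bit1=1, bit6=1 (all 1) -> maybe
Query results in order: no no no maybe

Answer: no no no maybe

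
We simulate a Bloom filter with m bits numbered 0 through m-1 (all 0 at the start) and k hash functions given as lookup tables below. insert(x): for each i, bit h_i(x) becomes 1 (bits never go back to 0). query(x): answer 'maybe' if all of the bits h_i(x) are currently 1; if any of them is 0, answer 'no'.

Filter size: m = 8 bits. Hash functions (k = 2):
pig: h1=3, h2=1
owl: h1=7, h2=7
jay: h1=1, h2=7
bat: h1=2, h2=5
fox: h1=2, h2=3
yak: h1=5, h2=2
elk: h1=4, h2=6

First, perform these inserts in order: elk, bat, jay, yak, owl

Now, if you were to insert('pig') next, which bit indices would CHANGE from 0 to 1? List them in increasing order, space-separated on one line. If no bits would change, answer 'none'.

Answer: 3

Derivation:
Start: bits=00000000
After insert 'elk': sets bits 4 6 -> bits=00001010
After insert 'bat': sets bits 2 5 -> bits=00101110
After insert 'jay': sets bits 1 7 -> bits=01101111
After insert 'yak': sets bits 2 5 -> bits=01101111
After insert 'owl': sets bits 7 -> bits=01101111
insert 'pig' would touch bits 1 3; currently bit1=1, bit3=0
Bits that are 0 among those (would change 0->1): 3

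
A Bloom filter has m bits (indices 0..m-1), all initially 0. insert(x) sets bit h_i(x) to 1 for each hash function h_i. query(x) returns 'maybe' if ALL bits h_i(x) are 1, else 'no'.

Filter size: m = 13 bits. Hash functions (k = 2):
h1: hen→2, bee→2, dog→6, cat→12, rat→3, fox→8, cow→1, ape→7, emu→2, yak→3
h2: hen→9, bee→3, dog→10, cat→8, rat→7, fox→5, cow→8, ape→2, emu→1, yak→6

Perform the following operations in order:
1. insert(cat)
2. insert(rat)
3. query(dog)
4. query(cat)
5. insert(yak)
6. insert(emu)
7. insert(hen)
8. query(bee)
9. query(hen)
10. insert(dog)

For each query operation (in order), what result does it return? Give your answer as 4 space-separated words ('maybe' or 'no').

Answer: no maybe maybe maybe

Derivation:
Start: bits=0000000000000
Op 1: insert cat -> sets bits 8 12 -> bits=0000000010001
Op 2: insert rat -> sets bits 3 7 -> bits=0001000110001
Op 3: query dog -> checks bit6=0, bit10=0 (has a 0) -> no
Op 4: query cat -> checks bit8=1, bit12=1 (all 1) -> maybe
Op 5: insert yak -> sets bits 3 6 -> bits=0001001110001
Op 6: insert emu -> sets bits 1 2 -> bits=0111001110001
Op 7: insert hen -> sets bits 2 9 -> bits=0111001111001
Op 8: query bee -> checks bit2=1, bit3=1 (all 1) -> maybe
Op 9: query hen -> checks bit2=1, bit9=1 (all 1) -> maybe
Op 10: insert dog -> sets bits 6 10 -> bits=0111001111101
Query results in order: no maybe maybe maybe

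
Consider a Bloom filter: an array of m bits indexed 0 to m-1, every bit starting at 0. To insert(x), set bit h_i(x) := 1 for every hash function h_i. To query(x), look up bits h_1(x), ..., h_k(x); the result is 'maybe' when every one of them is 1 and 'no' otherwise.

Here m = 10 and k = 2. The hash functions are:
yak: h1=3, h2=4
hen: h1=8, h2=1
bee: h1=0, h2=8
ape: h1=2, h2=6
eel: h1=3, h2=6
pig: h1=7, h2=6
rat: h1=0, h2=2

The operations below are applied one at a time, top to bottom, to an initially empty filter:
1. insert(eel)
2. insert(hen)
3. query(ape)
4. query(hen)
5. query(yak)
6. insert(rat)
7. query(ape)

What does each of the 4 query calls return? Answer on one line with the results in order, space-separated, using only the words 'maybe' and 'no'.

Start: bits=0000000000
Op 1: insert eel -> sets bits 3 6 -> bits=0001001000
Op 2: insert hen -> sets bits 1 8 -> bits=0101001010
Op 3: query ape -> checks bit2=0, bit6=1 (has a 0) -> no
Op 4: query hen -> checks bit1=1, bit8=1 (all 1) -> maybe
Op 5: query yak -> checks bit3=1, bit4=0 (has a 0) -> no
Op 6: insert rat -> sets bits 0 2 -> bits=1111001010
Op 7: query ape -> checks bit2=1, bit6=1 (all 1) -> maybe
Query results in order: no maybe no maybe

Answer: no maybe no maybe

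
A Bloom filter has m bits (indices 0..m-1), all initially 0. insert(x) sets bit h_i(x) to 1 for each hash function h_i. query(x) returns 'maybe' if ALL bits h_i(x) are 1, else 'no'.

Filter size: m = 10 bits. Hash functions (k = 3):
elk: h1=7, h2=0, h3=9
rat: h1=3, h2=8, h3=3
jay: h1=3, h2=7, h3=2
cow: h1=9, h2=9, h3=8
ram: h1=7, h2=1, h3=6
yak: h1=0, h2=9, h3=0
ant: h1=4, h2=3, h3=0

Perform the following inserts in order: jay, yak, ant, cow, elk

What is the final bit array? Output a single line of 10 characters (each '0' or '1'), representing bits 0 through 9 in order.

Answer: 1011100111

Derivation:
Start: bits=0000000000
After insert 'jay': sets bits 2 3 7 -> bits=0011000100
After insert 'yak': sets bits 0 9 -> bits=1011000101
After insert 'ant': sets bits 0 3 4 -> bits=1011100101
After insert 'cow': sets bits 8 9 -> bits=1011100111
After insert 'elk': sets bits 0 7 9 -> bits=1011100111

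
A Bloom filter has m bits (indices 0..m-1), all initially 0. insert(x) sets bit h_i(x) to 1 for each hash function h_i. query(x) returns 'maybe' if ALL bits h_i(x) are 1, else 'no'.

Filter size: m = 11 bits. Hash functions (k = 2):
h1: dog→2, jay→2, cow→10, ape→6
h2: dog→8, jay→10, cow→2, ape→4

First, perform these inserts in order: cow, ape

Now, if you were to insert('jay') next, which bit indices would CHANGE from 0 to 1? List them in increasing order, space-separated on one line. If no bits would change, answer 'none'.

Answer: none

Derivation:
Start: bits=00000000000
After insert 'cow': sets bits 2 10 -> bits=00100000001
After insert 'ape': sets bits 4 6 -> bits=00101010001
insert 'jay' would touch bits 2 10; currently bit2=1, bit10=1
Bits that are 0 among those (would change 0->1): none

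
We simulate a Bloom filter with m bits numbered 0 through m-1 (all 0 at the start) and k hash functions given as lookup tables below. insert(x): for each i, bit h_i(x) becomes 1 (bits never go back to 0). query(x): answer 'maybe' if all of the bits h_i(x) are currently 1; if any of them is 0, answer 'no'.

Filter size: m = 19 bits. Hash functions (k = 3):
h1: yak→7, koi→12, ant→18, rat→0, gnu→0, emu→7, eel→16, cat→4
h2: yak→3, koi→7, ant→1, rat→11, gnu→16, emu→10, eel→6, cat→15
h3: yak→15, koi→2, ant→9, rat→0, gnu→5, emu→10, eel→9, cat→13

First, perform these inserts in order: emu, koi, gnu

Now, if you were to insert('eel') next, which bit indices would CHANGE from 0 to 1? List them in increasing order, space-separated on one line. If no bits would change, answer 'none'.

Answer: 6 9

Derivation:
Start: bits=0000000000000000000
After insert 'emu': sets bits 7 10 -> bits=0000000100100000000
After insert 'koi': sets bits 2 7 12 -> bits=0010000100101000000
After insert 'gnu': sets bits 0 5 16 -> bits=1010010100101000100
insert 'eel' would touch bits 6 9 16; currently bit6=0, bit9=0, bit16=1
Bits that are 0 among those (would change 0->1): 6 9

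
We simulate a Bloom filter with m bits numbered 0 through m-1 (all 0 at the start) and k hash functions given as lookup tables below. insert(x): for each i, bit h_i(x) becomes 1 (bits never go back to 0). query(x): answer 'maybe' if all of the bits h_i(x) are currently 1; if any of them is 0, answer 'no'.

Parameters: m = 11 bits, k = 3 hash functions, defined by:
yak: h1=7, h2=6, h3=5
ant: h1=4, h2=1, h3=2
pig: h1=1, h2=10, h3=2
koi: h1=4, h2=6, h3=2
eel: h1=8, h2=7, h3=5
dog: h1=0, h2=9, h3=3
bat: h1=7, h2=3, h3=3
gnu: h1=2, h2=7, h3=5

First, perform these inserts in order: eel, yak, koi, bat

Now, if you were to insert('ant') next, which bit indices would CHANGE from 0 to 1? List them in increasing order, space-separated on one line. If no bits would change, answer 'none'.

Answer: 1

Derivation:
Start: bits=00000000000
After insert 'eel': sets bits 5 7 8 -> bits=00000101100
After insert 'yak': sets bits 5 6 7 -> bits=00000111100
After insert 'koi': sets bits 2 4 6 -> bits=00101111100
After insert 'bat': sets bits 3 7 -> bits=00111111100
insert 'ant' would touch bits 1 2 4; currently bit1=0, bit2=1, bit4=1
Bits that are 0 among those (would change 0->1): 1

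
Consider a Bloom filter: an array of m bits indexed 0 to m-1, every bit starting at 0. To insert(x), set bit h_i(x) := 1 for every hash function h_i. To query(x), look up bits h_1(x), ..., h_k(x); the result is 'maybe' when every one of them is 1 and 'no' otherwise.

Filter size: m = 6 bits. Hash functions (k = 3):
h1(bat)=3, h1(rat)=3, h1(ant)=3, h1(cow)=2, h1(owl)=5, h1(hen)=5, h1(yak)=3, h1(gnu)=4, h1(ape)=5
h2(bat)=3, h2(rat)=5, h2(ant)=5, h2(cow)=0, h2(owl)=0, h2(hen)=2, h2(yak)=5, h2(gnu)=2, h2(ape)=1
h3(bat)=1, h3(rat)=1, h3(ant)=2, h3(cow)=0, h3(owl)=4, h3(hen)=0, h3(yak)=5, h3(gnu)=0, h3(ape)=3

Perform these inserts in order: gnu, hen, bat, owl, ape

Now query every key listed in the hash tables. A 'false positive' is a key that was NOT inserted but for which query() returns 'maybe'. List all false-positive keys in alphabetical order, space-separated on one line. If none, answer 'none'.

Start: bits=000000
After insert 'gnu': sets bits 0 2 4 -> bits=101010
After insert 'hen': sets bits 0 2 5 -> bits=101011
After insert 'bat': sets bits 1 3 -> bits=111111
After insert 'owl': sets bits 0 4 5 -> bits=111111
After insert 'ape': sets bits 1 3 5 -> bits=111111
Not inserted: ant cow rat yak — query each against bits=111111:
query ant: checks bit2=1, bit3=1, bit5=1 (all 1) -> maybe => FALSE POSITIVE
query cow: checks bit0=1, bit2=1 (all 1) -> maybe => FALSE POSITIVE
query rat: checks bit1=1, bit3=1, bit5=1 (all 1) -> maybe => FALSE POSITIVE
query yak: checks bit3=1, bit5=1 (all 1) -> maybe => FALSE POSITIVE
False positives (alphabetical): ant cow rat yak

Answer: ant cow rat yak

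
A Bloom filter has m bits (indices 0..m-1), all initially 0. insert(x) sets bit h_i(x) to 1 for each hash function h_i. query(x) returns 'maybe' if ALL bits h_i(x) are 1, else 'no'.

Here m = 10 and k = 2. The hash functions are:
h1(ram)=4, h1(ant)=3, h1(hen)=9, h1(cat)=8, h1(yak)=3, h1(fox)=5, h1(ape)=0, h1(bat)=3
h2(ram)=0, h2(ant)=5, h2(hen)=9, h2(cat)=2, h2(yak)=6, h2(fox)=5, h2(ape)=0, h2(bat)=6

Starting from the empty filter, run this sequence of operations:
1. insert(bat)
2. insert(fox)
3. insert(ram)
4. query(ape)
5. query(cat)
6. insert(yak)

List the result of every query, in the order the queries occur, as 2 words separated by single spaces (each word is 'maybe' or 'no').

Start: bits=0000000000
Op 1: insert bat -> sets bits 3 6 -> bits=0001001000
Op 2: insert fox -> sets bits 5 -> bits=0001011000
Op 3: insert ram -> sets bits 0 4 -> bits=1001111000
Op 4: query ape -> checks bit0=1 (all 1) -> maybe
Op 5: query cat -> checks bit2=0, bit8=0 (has a 0) -> no
Op 6: insert yak -> sets bits 3 6 -> bits=1001111000
Query results in order: maybe no

Answer: maybe no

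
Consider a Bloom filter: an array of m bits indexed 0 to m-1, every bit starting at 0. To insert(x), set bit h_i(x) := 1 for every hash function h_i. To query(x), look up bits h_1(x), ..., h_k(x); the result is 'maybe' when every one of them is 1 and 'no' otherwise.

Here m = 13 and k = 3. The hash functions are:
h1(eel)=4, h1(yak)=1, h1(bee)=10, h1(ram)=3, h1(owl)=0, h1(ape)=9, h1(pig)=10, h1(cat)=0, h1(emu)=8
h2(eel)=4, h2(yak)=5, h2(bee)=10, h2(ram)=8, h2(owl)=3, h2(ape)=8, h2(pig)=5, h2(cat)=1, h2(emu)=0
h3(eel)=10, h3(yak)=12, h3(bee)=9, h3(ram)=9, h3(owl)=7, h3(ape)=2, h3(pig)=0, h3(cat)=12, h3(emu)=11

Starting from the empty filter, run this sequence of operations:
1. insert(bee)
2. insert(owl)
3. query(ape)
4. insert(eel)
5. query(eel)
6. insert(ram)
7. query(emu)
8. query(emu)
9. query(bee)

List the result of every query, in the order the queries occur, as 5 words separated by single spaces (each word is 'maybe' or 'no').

Start: bits=0000000000000
Op 1: insert bee -> sets bits 9 10 -> bits=0000000001100
Op 2: insert owl -> sets bits 0 3 7 -> bits=1001000101100
Op 3: query ape -> checks bit2=0, bit8=0, bit9=1 (has a 0) -> no
Op 4: insert eel -> sets bits 4 10 -> bits=1001100101100
Op 5: query eel -> checks bit4=1, bit10=1 (all 1) -> maybe
Op 6: insert ram -> sets bits 3 8 9 -> bits=1001100111100
Op 7: query emu -> checks bit0=1, bit8=1, bit11=0 (has a 0) -> no
Op 8: query emu -> checks bit0=1, bit8=1, bit11=0 (has a 0) -> no
Op 9: query bee -> checks bit9=1, bit10=1 (all 1) -> maybe
Query results in order: no maybe no no maybe

Answer: no maybe no no maybe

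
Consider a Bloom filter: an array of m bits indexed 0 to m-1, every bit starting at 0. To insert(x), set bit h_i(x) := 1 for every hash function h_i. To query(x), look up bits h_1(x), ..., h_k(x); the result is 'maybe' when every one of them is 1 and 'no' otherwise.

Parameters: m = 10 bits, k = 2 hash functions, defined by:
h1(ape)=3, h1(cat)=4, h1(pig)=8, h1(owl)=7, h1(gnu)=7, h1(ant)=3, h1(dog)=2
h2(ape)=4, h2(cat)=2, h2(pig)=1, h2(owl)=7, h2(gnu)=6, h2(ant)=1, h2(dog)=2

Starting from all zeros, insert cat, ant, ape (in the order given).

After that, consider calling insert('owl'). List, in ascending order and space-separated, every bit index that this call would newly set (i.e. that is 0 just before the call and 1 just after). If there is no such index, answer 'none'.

Answer: 7

Derivation:
Start: bits=0000000000
After insert 'cat': sets bits 2 4 -> bits=0010100000
After insert 'ant': sets bits 1 3 -> bits=0111100000
After insert 'ape': sets bits 3 4 -> bits=0111100000
insert 'owl' would touch bits 7; currently bit7=0
Bits that are 0 among those (would change 0->1): 7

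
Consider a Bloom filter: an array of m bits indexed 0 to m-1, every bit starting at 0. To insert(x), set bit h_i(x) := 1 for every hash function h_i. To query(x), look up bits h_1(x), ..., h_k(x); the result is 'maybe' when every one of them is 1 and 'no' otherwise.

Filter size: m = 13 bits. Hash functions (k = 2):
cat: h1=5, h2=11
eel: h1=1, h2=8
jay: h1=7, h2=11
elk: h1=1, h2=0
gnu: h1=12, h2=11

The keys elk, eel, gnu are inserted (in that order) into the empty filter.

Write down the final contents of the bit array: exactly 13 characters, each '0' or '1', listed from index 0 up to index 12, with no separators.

Start: bits=0000000000000
After insert 'elk': sets bits 0 1 -> bits=1100000000000
After insert 'eel': sets bits 1 8 -> bits=1100000010000
After insert 'gnu': sets bits 11 12 -> bits=1100000010011

Answer: 1100000010011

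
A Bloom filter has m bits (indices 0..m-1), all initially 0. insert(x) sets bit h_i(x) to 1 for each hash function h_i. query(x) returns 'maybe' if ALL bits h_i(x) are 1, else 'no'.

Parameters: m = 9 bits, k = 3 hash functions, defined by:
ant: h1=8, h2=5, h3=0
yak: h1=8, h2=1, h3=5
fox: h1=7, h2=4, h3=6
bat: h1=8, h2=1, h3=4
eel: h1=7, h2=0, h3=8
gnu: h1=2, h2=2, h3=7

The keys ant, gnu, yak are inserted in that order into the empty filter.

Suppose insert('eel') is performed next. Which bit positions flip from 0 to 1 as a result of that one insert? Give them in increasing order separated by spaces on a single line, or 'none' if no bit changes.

Answer: none

Derivation:
Start: bits=000000000
After insert 'ant': sets bits 0 5 8 -> bits=100001001
After insert 'gnu': sets bits 2 7 -> bits=101001011
After insert 'yak': sets bits 1 5 8 -> bits=111001011
insert 'eel' would touch bits 0 7 8; currently bit0=1, bit7=1, bit8=1
Bits that are 0 among those (would change 0->1): none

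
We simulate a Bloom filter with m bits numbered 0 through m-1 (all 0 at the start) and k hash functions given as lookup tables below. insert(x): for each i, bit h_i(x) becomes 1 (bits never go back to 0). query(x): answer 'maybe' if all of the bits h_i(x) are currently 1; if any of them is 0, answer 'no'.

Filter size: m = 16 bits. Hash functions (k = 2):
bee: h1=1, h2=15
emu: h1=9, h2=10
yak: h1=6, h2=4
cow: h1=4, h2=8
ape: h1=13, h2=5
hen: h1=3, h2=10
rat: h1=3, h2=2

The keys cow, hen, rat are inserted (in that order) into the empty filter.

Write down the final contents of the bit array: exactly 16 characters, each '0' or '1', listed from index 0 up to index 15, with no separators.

Answer: 0011100010100000

Derivation:
Start: bits=0000000000000000
After insert 'cow': sets bits 4 8 -> bits=0000100010000000
After insert 'hen': sets bits 3 10 -> bits=0001100010100000
After insert 'rat': sets bits 2 3 -> bits=0011100010100000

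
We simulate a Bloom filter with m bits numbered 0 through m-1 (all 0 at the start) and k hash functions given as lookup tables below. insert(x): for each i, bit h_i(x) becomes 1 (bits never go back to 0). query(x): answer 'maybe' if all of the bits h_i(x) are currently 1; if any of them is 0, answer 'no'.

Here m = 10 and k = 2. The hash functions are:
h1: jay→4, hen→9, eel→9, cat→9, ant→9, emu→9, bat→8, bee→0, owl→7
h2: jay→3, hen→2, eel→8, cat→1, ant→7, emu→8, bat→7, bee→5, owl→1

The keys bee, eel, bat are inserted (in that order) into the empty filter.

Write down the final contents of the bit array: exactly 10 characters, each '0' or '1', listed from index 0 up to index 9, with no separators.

Answer: 1000010111

Derivation:
Start: bits=0000000000
After insert 'bee': sets bits 0 5 -> bits=1000010000
After insert 'eel': sets bits 8 9 -> bits=1000010011
After insert 'bat': sets bits 7 8 -> bits=1000010111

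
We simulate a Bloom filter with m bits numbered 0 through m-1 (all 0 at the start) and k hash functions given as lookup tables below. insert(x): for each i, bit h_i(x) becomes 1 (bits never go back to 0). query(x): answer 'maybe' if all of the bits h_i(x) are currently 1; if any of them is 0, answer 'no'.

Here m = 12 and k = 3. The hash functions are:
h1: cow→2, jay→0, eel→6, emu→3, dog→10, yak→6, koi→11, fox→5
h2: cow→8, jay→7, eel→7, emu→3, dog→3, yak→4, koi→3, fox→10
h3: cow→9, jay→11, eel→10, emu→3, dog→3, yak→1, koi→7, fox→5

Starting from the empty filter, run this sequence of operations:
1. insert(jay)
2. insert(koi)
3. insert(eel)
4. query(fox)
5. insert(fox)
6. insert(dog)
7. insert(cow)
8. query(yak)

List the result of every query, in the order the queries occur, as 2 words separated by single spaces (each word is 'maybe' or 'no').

Answer: no no

Derivation:
Start: bits=000000000000
Op 1: insert jay -> sets bits 0 7 11 -> bits=100000010001
Op 2: insert koi -> sets bits 3 7 11 -> bits=100100010001
Op 3: insert eel -> sets bits 6 7 10 -> bits=100100110011
Op 4: query fox -> checks bit5=0, bit10=1 (has a 0) -> no
Op 5: insert fox -> sets bits 5 10 -> bits=100101110011
Op 6: insert dog -> sets bits 3 10 -> bits=100101110011
Op 7: insert cow -> sets bits 2 8 9 -> bits=101101111111
Op 8: query yak -> checks bit1=0, bit4=0, bit6=1 (has a 0) -> no
Query results in order: no no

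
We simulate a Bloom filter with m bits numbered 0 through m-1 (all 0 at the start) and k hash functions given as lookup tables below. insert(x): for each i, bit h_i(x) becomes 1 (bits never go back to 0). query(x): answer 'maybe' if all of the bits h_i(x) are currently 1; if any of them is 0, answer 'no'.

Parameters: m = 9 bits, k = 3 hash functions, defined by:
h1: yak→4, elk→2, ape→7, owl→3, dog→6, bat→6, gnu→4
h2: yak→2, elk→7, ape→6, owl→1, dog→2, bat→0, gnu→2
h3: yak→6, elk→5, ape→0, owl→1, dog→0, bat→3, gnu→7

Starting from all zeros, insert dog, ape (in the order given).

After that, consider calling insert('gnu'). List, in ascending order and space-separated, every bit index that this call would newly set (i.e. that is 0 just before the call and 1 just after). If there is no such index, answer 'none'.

Start: bits=000000000
After insert 'dog': sets bits 0 2 6 -> bits=101000100
After insert 'ape': sets bits 0 6 7 -> bits=101000110
insert 'gnu' would touch bits 2 4 7; currently bit2=1, bit4=0, bit7=1
Bits that are 0 among those (would change 0->1): 4

Answer: 4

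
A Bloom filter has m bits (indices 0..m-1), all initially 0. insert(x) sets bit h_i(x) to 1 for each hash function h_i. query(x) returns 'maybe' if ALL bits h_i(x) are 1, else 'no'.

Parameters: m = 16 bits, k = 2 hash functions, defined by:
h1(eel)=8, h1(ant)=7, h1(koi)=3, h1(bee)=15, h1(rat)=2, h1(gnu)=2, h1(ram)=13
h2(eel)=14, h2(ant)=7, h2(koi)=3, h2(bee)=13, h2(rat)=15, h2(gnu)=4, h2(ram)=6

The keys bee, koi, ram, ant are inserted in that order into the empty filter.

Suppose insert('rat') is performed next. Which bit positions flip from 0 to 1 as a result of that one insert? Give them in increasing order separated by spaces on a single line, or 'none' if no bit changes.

Start: bits=0000000000000000
After insert 'bee': sets bits 13 15 -> bits=0000000000000101
After insert 'koi': sets bits 3 -> bits=0001000000000101
After insert 'ram': sets bits 6 13 -> bits=0001001000000101
After insert 'ant': sets bits 7 -> bits=0001001100000101
insert 'rat' would touch bits 2 15; currently bit2=0, bit15=1
Bits that are 0 among those (would change 0->1): 2

Answer: 2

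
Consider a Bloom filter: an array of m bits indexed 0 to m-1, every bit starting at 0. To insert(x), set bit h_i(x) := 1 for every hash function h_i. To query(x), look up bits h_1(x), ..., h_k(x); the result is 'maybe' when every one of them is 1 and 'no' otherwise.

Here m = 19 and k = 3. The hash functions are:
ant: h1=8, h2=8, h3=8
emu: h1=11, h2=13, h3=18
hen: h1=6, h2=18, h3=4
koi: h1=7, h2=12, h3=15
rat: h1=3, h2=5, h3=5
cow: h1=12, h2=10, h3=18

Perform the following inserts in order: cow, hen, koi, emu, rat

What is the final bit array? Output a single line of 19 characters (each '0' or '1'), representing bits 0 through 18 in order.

Answer: 0001111100111101001

Derivation:
Start: bits=0000000000000000000
After insert 'cow': sets bits 10 12 18 -> bits=0000000000101000001
After insert 'hen': sets bits 4 6 18 -> bits=0000101000101000001
After insert 'koi': sets bits 7 12 15 -> bits=0000101100101001001
After insert 'emu': sets bits 11 13 18 -> bits=0000101100111101001
After insert 'rat': sets bits 3 5 -> bits=0001111100111101001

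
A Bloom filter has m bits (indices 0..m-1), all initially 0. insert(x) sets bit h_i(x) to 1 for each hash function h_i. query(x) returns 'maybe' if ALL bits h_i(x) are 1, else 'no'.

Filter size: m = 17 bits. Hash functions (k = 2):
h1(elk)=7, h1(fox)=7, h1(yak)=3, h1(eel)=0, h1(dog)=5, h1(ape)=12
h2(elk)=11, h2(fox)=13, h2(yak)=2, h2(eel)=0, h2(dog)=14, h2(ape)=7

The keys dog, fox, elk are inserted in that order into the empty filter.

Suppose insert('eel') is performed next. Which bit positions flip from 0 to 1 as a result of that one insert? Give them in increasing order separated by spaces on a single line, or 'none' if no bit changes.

Answer: 0

Derivation:
Start: bits=00000000000000000
After insert 'dog': sets bits 5 14 -> bits=00000100000000100
After insert 'fox': sets bits 7 13 -> bits=00000101000001100
After insert 'elk': sets bits 7 11 -> bits=00000101000101100
insert 'eel' would touch bits 0; currently bit0=0
Bits that are 0 among those (would change 0->1): 0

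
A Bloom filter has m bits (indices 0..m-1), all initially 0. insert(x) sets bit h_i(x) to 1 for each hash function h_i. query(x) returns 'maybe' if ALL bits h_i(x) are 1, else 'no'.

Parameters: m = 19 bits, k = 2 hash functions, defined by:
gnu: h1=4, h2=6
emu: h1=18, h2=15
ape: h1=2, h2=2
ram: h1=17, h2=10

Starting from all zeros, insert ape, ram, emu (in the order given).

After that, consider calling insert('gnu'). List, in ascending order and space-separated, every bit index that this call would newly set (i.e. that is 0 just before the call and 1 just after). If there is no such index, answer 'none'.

Answer: 4 6

Derivation:
Start: bits=0000000000000000000
After insert 'ape': sets bits 2 -> bits=0010000000000000000
After insert 'ram': sets bits 10 17 -> bits=0010000000100000010
After insert 'emu': sets bits 15 18 -> bits=0010000000100001011
insert 'gnu' would touch bits 4 6; currently bit4=0, bit6=0
Bits that are 0 among those (would change 0->1): 4 6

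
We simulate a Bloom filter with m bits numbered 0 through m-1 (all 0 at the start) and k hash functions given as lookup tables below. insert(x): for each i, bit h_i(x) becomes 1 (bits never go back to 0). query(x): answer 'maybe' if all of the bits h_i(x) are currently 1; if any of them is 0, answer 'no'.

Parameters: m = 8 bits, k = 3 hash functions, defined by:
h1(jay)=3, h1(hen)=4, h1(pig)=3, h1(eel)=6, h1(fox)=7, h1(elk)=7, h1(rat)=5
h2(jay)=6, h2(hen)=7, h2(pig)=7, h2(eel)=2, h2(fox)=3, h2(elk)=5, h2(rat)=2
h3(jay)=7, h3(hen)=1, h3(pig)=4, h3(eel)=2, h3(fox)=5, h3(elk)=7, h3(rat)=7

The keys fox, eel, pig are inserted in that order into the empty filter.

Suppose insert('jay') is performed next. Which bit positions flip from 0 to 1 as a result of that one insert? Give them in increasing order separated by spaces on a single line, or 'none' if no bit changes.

Answer: none

Derivation:
Start: bits=00000000
After insert 'fox': sets bits 3 5 7 -> bits=00010101
After insert 'eel': sets bits 2 6 -> bits=00110111
After insert 'pig': sets bits 3 4 7 -> bits=00111111
insert 'jay' would touch bits 3 6 7; currently bit3=1, bit6=1, bit7=1
Bits that are 0 among those (would change 0->1): none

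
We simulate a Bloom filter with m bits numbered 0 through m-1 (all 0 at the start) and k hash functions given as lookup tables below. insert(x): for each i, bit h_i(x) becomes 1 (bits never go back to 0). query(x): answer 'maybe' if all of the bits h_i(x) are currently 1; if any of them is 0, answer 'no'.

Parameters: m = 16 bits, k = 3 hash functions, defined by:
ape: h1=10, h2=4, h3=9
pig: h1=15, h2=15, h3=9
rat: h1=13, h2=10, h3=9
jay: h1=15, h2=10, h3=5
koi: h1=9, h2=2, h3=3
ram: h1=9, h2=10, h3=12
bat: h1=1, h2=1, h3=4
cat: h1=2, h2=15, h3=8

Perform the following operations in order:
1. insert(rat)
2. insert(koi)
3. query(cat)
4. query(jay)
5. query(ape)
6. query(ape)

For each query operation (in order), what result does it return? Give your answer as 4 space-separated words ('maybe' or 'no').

Answer: no no no no

Derivation:
Start: bits=0000000000000000
Op 1: insert rat -> sets bits 9 10 13 -> bits=0000000001100100
Op 2: insert koi -> sets bits 2 3 9 -> bits=0011000001100100
Op 3: query cat -> checks bit2=1, bit8=0, bit15=0 (has a 0) -> no
Op 4: query jay -> checks bit5=0, bit10=1, bit15=0 (has a 0) -> no
Op 5: query ape -> checks bit4=0, bit9=1, bit10=1 (has a 0) -> no
Op 6: query ape -> checks bit4=0, bit9=1, bit10=1 (has a 0) -> no
Query results in order: no no no no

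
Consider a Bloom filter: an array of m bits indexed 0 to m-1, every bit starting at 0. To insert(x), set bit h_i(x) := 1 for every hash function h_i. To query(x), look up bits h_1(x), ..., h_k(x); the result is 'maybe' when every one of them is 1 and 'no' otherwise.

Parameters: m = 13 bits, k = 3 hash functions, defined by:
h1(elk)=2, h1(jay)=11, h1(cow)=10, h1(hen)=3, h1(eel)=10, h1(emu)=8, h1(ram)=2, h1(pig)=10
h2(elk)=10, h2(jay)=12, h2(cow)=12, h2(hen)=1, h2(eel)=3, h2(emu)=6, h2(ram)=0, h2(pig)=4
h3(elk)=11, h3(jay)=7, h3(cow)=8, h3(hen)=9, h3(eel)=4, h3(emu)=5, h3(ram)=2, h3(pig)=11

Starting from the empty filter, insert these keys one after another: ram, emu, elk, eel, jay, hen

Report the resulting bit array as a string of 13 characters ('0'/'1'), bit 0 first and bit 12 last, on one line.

Answer: 1111111111111

Derivation:
Start: bits=0000000000000
After insert 'ram': sets bits 0 2 -> bits=1010000000000
After insert 'emu': sets bits 5 6 8 -> bits=1010011010000
After insert 'elk': sets bits 2 10 11 -> bits=1010011010110
After insert 'eel': sets bits 3 4 10 -> bits=1011111010110
After insert 'jay': sets bits 7 11 12 -> bits=1011111110111
After insert 'hen': sets bits 1 3 9 -> bits=1111111111111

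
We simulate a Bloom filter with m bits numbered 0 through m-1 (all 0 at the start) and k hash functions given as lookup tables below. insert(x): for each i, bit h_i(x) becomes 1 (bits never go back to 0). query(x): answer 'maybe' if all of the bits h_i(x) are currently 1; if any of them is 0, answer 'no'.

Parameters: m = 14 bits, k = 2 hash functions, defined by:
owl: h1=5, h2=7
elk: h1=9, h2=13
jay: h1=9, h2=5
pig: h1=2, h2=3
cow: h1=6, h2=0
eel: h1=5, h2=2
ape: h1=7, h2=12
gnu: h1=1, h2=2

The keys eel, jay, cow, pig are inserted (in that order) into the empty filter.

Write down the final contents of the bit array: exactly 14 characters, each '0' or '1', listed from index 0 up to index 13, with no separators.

Start: bits=00000000000000
After insert 'eel': sets bits 2 5 -> bits=00100100000000
After insert 'jay': sets bits 5 9 -> bits=00100100010000
After insert 'cow': sets bits 0 6 -> bits=10100110010000
After insert 'pig': sets bits 2 3 -> bits=10110110010000

Answer: 10110110010000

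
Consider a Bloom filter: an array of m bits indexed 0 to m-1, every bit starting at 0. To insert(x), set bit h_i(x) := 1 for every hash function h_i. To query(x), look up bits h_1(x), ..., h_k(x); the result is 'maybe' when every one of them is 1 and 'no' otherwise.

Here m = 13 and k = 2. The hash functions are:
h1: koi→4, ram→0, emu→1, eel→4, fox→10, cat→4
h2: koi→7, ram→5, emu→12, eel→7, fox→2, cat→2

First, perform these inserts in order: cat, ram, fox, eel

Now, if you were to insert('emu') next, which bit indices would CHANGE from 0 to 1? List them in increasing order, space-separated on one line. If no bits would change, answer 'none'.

Start: bits=0000000000000
After insert 'cat': sets bits 2 4 -> bits=0010100000000
After insert 'ram': sets bits 0 5 -> bits=1010110000000
After insert 'fox': sets bits 2 10 -> bits=1010110000100
After insert 'eel': sets bits 4 7 -> bits=1010110100100
insert 'emu' would touch bits 1 12; currently bit1=0, bit12=0
Bits that are 0 among those (would change 0->1): 1 12

Answer: 1 12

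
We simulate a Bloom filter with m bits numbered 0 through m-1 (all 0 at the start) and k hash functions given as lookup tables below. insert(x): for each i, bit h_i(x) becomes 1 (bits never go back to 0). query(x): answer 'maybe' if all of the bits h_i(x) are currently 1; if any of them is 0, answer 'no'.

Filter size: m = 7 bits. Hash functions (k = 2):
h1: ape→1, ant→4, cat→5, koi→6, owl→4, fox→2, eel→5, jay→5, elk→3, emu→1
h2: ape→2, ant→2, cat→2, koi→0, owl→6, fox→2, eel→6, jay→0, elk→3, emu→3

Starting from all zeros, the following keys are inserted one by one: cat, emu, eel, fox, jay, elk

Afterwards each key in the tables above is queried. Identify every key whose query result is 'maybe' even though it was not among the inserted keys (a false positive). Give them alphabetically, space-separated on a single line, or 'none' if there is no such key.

Start: bits=0000000
After insert 'cat': sets bits 2 5 -> bits=0010010
After insert 'emu': sets bits 1 3 -> bits=0111010
After insert 'eel': sets bits 5 6 -> bits=0111011
After insert 'fox': sets bits 2 -> bits=0111011
After insert 'jay': sets bits 0 5 -> bits=1111011
After insert 'elk': sets bits 3 -> bits=1111011
Not inserted: ant ape koi owl — query each against bits=1111011:
query ant: checks bit2=1, bit4=0 (has a 0) -> no => not a false positive
query ape: checks bit1=1, bit2=1 (all 1) -> maybe => FALSE POSITIVE
query koi: checks bit0=1, bit6=1 (all 1) -> maybe => FALSE POSITIVE
query owl: checks bit4=0, bit6=1 (has a 0) -> no => not a false positive
False positives (alphabetical): ape koi

Answer: ape koi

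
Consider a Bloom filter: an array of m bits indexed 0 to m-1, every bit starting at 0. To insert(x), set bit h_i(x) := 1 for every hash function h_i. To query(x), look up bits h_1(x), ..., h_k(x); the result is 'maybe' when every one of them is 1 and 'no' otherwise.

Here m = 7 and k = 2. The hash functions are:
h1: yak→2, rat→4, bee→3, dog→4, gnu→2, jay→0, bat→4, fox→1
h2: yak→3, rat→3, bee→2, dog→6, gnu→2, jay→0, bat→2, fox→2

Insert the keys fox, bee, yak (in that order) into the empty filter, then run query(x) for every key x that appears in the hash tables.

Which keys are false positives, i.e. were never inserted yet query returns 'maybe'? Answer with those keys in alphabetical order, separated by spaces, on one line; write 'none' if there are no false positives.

Start: bits=0000000
After insert 'fox': sets bits 1 2 -> bits=0110000
After insert 'bee': sets bits 2 3 -> bits=0111000
After insert 'yak': sets bits 2 3 -> bits=0111000
Not inserted: bat dog gnu jay rat — query each against bits=0111000:
query bat: checks bit2=1, bit4=0 (has a 0) -> no => not a false positive
query dog: checks bit4=0, bit6=0 (has a 0) -> no => not a false positive
query gnu: checks bit2=1 (all 1) -> maybe => FALSE POSITIVE
query jay: checks bit0=0 (has a 0) -> no => not a false positive
query rat: checks bit3=1, bit4=0 (has a 0) -> no => not a false positive
False positives (alphabetical): gnu

Answer: gnu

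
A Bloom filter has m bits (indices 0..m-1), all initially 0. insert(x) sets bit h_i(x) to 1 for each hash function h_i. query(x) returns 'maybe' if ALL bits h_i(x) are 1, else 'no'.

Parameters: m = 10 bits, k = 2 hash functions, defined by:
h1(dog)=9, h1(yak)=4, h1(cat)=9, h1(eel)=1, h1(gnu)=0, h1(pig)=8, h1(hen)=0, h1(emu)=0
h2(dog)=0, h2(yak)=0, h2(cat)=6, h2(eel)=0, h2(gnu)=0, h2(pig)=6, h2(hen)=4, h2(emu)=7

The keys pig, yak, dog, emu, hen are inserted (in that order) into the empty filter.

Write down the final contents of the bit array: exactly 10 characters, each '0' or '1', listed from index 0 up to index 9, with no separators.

Answer: 1000101111

Derivation:
Start: bits=0000000000
After insert 'pig': sets bits 6 8 -> bits=0000001010
After insert 'yak': sets bits 0 4 -> bits=1000101010
After insert 'dog': sets bits 0 9 -> bits=1000101011
After insert 'emu': sets bits 0 7 -> bits=1000101111
After insert 'hen': sets bits 0 4 -> bits=1000101111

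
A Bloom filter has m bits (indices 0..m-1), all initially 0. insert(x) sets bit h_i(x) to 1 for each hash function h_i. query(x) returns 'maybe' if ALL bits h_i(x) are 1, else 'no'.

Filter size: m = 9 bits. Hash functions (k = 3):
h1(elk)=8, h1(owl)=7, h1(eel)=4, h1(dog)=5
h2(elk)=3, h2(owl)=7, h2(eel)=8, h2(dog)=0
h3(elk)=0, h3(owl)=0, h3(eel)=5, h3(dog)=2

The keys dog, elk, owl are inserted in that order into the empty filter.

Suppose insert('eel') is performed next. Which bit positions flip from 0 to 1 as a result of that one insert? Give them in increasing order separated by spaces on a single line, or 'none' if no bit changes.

Answer: 4

Derivation:
Start: bits=000000000
After insert 'dog': sets bits 0 2 5 -> bits=101001000
After insert 'elk': sets bits 0 3 8 -> bits=101101001
After insert 'owl': sets bits 0 7 -> bits=101101011
insert 'eel' would touch bits 4 5 8; currently bit4=0, bit5=1, bit8=1
Bits that are 0 among those (would change 0->1): 4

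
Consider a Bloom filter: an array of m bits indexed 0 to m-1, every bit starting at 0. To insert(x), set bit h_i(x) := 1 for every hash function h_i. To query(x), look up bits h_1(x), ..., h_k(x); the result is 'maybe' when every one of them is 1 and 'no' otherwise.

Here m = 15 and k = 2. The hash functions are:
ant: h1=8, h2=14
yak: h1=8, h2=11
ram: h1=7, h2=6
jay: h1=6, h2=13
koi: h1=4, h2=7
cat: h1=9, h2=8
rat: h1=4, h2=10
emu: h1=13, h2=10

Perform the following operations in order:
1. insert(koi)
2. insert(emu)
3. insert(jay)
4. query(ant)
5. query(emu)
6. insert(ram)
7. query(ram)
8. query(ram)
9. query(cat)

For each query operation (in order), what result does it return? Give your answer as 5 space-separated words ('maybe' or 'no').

Start: bits=000000000000000
Op 1: insert koi -> sets bits 4 7 -> bits=000010010000000
Op 2: insert emu -> sets bits 10 13 -> bits=000010010010010
Op 3: insert jay -> sets bits 6 13 -> bits=000010110010010
Op 4: query ant -> checks bit8=0, bit14=0 (has a 0) -> no
Op 5: query emu -> checks bit10=1, bit13=1 (all 1) -> maybe
Op 6: insert ram -> sets bits 6 7 -> bits=000010110010010
Op 7: query ram -> checks bit6=1, bit7=1 (all 1) -> maybe
Op 8: query ram -> checks bit6=1, bit7=1 (all 1) -> maybe
Op 9: query cat -> checks bit8=0, bit9=0 (has a 0) -> no
Query results in order: no maybe maybe maybe no

Answer: no maybe maybe maybe no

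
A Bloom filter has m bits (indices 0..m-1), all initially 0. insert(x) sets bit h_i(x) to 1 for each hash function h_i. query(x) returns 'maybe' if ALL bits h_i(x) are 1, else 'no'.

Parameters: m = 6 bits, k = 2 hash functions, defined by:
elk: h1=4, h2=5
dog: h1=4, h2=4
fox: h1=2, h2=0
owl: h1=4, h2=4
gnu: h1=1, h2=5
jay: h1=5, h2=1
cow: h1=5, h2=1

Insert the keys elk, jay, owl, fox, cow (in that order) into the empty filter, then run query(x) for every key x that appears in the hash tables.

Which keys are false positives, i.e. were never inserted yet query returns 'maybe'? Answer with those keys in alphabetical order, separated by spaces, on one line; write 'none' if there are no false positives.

Answer: dog gnu

Derivation:
Start: bits=000000
After insert 'elk': sets bits 4 5 -> bits=000011
After insert 'jay': sets bits 1 5 -> bits=010011
After insert 'owl': sets bits 4 -> bits=010011
After insert 'fox': sets bits 0 2 -> bits=111011
After insert 'cow': sets bits 1 5 -> bits=111011
Not inserted: dog gnu — query each against bits=111011:
query dog: checks bit4=1 (all 1) -> maybe => FALSE POSITIVE
query gnu: checks bit1=1, bit5=1 (all 1) -> maybe => FALSE POSITIVE
False positives (alphabetical): dog gnu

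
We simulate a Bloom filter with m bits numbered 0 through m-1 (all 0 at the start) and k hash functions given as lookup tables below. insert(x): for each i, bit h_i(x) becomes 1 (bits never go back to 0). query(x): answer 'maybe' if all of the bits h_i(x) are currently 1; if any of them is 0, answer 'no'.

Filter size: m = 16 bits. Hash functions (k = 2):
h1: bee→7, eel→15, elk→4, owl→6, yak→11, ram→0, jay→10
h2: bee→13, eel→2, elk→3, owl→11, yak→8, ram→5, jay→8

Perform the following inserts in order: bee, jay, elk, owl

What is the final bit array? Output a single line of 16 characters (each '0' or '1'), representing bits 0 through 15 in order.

Answer: 0001101110110100

Derivation:
Start: bits=0000000000000000
After insert 'bee': sets bits 7 13 -> bits=0000000100000100
After insert 'jay': sets bits 8 10 -> bits=0000000110100100
After insert 'elk': sets bits 3 4 -> bits=0001100110100100
After insert 'owl': sets bits 6 11 -> bits=0001101110110100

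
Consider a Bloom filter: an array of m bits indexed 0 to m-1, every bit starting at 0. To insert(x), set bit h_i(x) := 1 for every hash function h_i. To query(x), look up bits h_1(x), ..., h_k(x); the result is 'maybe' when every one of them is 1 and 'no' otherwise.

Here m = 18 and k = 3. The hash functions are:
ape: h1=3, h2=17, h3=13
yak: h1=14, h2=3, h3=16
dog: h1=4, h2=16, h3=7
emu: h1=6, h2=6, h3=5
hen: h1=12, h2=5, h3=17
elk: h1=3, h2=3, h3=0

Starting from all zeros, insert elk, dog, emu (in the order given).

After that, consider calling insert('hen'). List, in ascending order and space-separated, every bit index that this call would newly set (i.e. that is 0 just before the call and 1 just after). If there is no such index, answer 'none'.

Start: bits=000000000000000000
After insert 'elk': sets bits 0 3 -> bits=100100000000000000
After insert 'dog': sets bits 4 7 16 -> bits=100110010000000010
After insert 'emu': sets bits 5 6 -> bits=100111110000000010
insert 'hen' would touch bits 5 12 17; currently bit5=1, bit12=0, bit17=0
Bits that are 0 among those (would change 0->1): 12 17

Answer: 12 17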